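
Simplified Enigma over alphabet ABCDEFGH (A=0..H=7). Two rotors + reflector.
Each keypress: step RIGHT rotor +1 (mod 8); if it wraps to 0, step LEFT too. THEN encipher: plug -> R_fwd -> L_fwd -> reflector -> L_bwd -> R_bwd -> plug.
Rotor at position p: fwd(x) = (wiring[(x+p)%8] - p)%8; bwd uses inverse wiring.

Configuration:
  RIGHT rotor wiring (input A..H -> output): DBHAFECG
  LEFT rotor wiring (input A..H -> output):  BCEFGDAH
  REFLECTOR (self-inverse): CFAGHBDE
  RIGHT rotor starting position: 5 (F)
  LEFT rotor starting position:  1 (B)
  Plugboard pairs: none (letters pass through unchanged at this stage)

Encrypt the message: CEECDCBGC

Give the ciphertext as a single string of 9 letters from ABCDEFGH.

Answer: FFAABHEBD

Derivation:
Char 1 ('C'): step: R->6, L=1; C->plug->C->R->F->L->H->refl->E->L'->C->R'->F->plug->F
Char 2 ('E'): step: R->7, L=1; E->plug->E->R->B->L->D->refl->G->L'->G->R'->F->plug->F
Char 3 ('E'): step: R->0, L->2 (L advanced); E->plug->E->R->F->L->F->refl->B->L'->D->R'->A->plug->A
Char 4 ('C'): step: R->1, L=2; C->plug->C->R->H->L->A->refl->C->L'->A->R'->A->plug->A
Char 5 ('D'): step: R->2, L=2; D->plug->D->R->C->L->E->refl->H->L'->G->R'->B->plug->B
Char 6 ('C'): step: R->3, L=2; C->plug->C->R->B->L->D->refl->G->L'->E->R'->H->plug->H
Char 7 ('B'): step: R->4, L=2; B->plug->B->R->A->L->C->refl->A->L'->H->R'->E->plug->E
Char 8 ('G'): step: R->5, L=2; G->plug->G->R->D->L->B->refl->F->L'->F->R'->B->plug->B
Char 9 ('C'): step: R->6, L=2; C->plug->C->R->F->L->F->refl->B->L'->D->R'->D->plug->D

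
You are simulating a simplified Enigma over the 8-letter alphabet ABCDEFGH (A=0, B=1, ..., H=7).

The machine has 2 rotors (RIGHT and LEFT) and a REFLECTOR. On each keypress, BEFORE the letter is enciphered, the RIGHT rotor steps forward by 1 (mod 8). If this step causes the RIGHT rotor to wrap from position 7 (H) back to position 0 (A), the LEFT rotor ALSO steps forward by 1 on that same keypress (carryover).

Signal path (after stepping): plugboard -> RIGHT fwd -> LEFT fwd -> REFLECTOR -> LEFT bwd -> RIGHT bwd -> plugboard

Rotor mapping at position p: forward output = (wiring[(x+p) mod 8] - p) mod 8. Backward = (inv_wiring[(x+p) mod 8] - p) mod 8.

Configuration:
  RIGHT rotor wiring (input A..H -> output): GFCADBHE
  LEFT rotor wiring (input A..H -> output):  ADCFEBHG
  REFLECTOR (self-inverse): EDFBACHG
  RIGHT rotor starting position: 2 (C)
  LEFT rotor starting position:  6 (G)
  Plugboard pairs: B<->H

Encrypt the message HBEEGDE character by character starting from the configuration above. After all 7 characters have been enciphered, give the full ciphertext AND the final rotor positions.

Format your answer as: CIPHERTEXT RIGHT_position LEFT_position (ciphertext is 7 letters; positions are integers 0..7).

Answer: BFCADBA 1 7

Derivation:
Char 1 ('H'): step: R->3, L=6; H->plug->B->R->A->L->B->refl->D->L'->H->R'->H->plug->B
Char 2 ('B'): step: R->4, L=6; B->plug->H->R->E->L->E->refl->A->L'->B->R'->F->plug->F
Char 3 ('E'): step: R->5, L=6; E->plug->E->R->A->L->B->refl->D->L'->H->R'->C->plug->C
Char 4 ('E'): step: R->6, L=6; E->plug->E->R->E->L->E->refl->A->L'->B->R'->A->plug->A
Char 5 ('G'): step: R->7, L=6; G->plug->G->R->C->L->C->refl->F->L'->D->R'->D->plug->D
Char 6 ('D'): step: R->0, L->7 (L advanced); D->plug->D->R->A->L->H->refl->G->L'->E->R'->H->plug->B
Char 7 ('E'): step: R->1, L=7; E->plug->E->R->A->L->H->refl->G->L'->E->R'->A->plug->A
Final: ciphertext=BFCADBA, RIGHT=1, LEFT=7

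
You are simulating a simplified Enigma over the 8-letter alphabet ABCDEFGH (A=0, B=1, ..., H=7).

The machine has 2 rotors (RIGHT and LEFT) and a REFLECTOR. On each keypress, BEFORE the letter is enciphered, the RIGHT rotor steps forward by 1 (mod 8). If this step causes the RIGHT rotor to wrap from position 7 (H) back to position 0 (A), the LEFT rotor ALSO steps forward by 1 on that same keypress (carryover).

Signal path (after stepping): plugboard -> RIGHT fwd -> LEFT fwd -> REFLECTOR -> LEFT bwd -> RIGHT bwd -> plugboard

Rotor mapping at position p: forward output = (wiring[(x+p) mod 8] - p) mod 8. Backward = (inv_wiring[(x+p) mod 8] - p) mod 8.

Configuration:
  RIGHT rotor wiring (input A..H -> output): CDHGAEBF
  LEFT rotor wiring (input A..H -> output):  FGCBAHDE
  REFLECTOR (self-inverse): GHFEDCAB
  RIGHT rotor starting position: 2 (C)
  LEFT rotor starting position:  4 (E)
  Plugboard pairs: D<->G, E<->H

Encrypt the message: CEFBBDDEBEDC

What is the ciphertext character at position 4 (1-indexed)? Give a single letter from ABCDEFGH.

Char 1 ('C'): step: R->3, L=4; C->plug->C->R->B->L->D->refl->E->L'->A->R'->G->plug->D
Char 2 ('E'): step: R->4, L=4; E->plug->H->R->C->L->H->refl->B->L'->E->R'->A->plug->A
Char 3 ('F'): step: R->5, L=4; F->plug->F->R->C->L->H->refl->B->L'->E->R'->B->plug->B
Char 4 ('B'): step: R->6, L=4; B->plug->B->R->H->L->F->refl->C->L'->F->R'->D->plug->G

G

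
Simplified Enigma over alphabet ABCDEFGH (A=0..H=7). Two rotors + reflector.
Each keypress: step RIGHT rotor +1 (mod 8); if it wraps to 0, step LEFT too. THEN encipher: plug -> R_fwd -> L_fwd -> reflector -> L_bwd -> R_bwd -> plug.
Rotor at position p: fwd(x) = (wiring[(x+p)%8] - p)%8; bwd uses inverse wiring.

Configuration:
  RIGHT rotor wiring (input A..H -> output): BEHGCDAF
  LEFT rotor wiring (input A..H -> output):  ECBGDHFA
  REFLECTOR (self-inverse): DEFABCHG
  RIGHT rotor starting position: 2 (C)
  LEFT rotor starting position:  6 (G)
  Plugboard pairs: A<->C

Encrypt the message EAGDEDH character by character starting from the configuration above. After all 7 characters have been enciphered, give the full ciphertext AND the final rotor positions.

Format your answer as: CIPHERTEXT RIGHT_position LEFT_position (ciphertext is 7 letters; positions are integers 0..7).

Answer: AECEFEA 1 7

Derivation:
Char 1 ('E'): step: R->3, L=6; E->plug->E->R->C->L->G->refl->H->L'->A->R'->C->plug->A
Char 2 ('A'): step: R->4, L=6; A->plug->C->R->E->L->D->refl->A->L'->F->R'->E->plug->E
Char 3 ('G'): step: R->5, L=6; G->plug->G->R->B->L->C->refl->F->L'->G->R'->A->plug->C
Char 4 ('D'): step: R->6, L=6; D->plug->D->R->G->L->F->refl->C->L'->B->R'->E->plug->E
Char 5 ('E'): step: R->7, L=6; E->plug->E->R->H->L->B->refl->E->L'->D->R'->F->plug->F
Char 6 ('D'): step: R->0, L->7 (L advanced); D->plug->D->R->G->L->A->refl->D->L'->C->R'->E->plug->E
Char 7 ('H'): step: R->1, L=7; H->plug->H->R->A->L->B->refl->E->L'->F->R'->C->plug->A
Final: ciphertext=AECEFEA, RIGHT=1, LEFT=7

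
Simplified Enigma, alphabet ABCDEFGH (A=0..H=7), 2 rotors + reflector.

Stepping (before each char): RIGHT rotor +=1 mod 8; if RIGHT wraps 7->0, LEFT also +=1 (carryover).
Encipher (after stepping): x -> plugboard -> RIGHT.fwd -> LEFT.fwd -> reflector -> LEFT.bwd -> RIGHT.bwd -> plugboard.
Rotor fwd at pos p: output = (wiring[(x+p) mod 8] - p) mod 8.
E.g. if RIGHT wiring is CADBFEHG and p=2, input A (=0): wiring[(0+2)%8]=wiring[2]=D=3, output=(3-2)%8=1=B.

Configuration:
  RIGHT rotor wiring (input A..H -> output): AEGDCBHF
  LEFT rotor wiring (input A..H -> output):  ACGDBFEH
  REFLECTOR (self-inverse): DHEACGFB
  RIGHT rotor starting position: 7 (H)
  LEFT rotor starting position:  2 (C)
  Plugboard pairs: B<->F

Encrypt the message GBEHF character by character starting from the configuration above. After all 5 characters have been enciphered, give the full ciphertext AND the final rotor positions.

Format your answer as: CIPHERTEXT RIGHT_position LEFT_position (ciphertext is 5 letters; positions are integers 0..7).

Answer: AAFCD 4 3

Derivation:
Char 1 ('G'): step: R->0, L->3 (L advanced); G->plug->G->R->H->L->D->refl->A->L'->A->R'->A->plug->A
Char 2 ('B'): step: R->1, L=3; B->plug->F->R->G->L->H->refl->B->L'->D->R'->A->plug->A
Char 3 ('E'): step: R->2, L=3; E->plug->E->R->F->L->F->refl->G->L'->B->R'->B->plug->F
Char 4 ('H'): step: R->3, L=3; H->plug->H->R->D->L->B->refl->H->L'->G->R'->C->plug->C
Char 5 ('F'): step: R->4, L=3; F->plug->B->R->F->L->F->refl->G->L'->B->R'->D->plug->D
Final: ciphertext=AAFCD, RIGHT=4, LEFT=3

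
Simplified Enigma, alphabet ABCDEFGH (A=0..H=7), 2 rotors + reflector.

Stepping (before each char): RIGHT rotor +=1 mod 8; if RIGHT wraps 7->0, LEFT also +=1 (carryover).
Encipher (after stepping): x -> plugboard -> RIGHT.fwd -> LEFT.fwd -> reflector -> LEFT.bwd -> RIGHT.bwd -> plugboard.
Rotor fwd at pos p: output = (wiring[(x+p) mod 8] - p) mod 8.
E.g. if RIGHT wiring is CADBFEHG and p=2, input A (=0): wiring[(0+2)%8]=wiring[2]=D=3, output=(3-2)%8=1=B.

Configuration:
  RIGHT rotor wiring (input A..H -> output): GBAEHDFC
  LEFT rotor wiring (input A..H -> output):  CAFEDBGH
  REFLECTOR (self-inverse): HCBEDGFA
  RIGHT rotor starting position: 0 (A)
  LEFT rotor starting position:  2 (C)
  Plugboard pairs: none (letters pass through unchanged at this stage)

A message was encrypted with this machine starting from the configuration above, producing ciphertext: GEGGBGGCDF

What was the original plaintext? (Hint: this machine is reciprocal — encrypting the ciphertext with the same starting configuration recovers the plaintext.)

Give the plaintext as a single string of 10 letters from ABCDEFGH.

Char 1 ('G'): step: R->1, L=2; G->plug->G->R->B->L->C->refl->B->L'->C->R'->E->plug->E
Char 2 ('E'): step: R->2, L=2; E->plug->E->R->D->L->H->refl->A->L'->G->R'->A->plug->A
Char 3 ('G'): step: R->3, L=2; G->plug->G->R->G->L->A->refl->H->L'->D->R'->F->plug->F
Char 4 ('G'): step: R->4, L=2; G->plug->G->R->E->L->E->refl->D->L'->A->R'->H->plug->H
Char 5 ('B'): step: R->5, L=2; B->plug->B->R->A->L->D->refl->E->L'->E->R'->E->plug->E
Char 6 ('G'): step: R->6, L=2; G->plug->G->R->B->L->C->refl->B->L'->C->R'->E->plug->E
Char 7 ('G'): step: R->7, L=2; G->plug->G->R->E->L->E->refl->D->L'->A->R'->F->plug->F
Char 8 ('C'): step: R->0, L->3 (L advanced); C->plug->C->R->A->L->B->refl->C->L'->H->R'->E->plug->E
Char 9 ('D'): step: R->1, L=3; D->plug->D->R->G->L->F->refl->G->L'->C->R'->E->plug->E
Char 10 ('F'): step: R->2, L=3; F->plug->F->R->A->L->B->refl->C->L'->H->R'->H->plug->H

Answer: EAFHEEFEEH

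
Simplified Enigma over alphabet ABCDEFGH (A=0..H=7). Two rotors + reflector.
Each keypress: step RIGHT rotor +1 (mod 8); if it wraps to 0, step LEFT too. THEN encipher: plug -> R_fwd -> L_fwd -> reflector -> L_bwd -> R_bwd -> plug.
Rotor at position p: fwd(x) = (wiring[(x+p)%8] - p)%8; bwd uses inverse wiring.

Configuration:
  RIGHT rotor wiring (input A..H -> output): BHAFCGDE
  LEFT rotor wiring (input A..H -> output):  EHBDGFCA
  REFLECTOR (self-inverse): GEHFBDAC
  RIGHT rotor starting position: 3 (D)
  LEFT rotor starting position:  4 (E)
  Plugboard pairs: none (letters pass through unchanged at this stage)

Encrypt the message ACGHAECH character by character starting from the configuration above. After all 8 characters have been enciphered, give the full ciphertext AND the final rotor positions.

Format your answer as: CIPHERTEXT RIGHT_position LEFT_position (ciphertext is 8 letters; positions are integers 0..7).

Char 1 ('A'): step: R->4, L=4; A->plug->A->R->G->L->F->refl->D->L'->F->R'->E->plug->E
Char 2 ('C'): step: R->5, L=4; C->plug->C->R->H->L->H->refl->C->L'->A->R'->G->plug->G
Char 3 ('G'): step: R->6, L=4; G->plug->G->R->E->L->A->refl->G->L'->C->R'->E->plug->E
Char 4 ('H'): step: R->7, L=4; H->plug->H->R->E->L->A->refl->G->L'->C->R'->B->plug->B
Char 5 ('A'): step: R->0, L->5 (L advanced); A->plug->A->R->B->L->F->refl->D->L'->C->R'->E->plug->E
Char 6 ('E'): step: R->1, L=5; E->plug->E->R->F->L->E->refl->B->L'->H->R'->B->plug->B
Char 7 ('C'): step: R->2, L=5; C->plug->C->R->A->L->A->refl->G->L'->G->R'->A->plug->A
Char 8 ('H'): step: R->3, L=5; H->plug->H->R->F->L->E->refl->B->L'->H->R'->B->plug->B
Final: ciphertext=EGEBEBAB, RIGHT=3, LEFT=5

Answer: EGEBEBAB 3 5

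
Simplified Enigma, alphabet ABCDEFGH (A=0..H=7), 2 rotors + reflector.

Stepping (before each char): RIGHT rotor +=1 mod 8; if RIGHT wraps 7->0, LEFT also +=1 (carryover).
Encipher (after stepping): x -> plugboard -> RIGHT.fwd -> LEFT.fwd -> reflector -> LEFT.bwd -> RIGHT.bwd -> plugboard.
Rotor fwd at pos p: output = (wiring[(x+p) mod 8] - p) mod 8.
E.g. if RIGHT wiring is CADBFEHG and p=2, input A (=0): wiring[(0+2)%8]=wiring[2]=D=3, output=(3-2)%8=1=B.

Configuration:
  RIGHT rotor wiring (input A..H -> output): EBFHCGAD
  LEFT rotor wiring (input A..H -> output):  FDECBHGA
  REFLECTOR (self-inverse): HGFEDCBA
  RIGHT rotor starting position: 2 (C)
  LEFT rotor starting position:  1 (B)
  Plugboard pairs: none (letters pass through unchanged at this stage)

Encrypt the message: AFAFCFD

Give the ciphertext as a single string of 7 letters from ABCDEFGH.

Char 1 ('A'): step: R->3, L=1; A->plug->A->R->E->L->G->refl->B->L'->C->R'->H->plug->H
Char 2 ('F'): step: R->4, L=1; F->plug->F->R->F->L->F->refl->C->L'->A->R'->E->plug->E
Char 3 ('A'): step: R->5, L=1; A->plug->A->R->B->L->D->refl->E->L'->H->R'->D->plug->D
Char 4 ('F'): step: R->6, L=1; F->plug->F->R->B->L->D->refl->E->L'->H->R'->E->plug->E
Char 5 ('C'): step: R->7, L=1; C->plug->C->R->C->L->B->refl->G->L'->E->R'->A->plug->A
Char 6 ('F'): step: R->0, L->2 (L advanced); F->plug->F->R->G->L->D->refl->E->L'->E->R'->A->plug->A
Char 7 ('D'): step: R->1, L=2; D->plug->D->R->B->L->A->refl->H->L'->C->R'->G->plug->G

Answer: HEDEAAG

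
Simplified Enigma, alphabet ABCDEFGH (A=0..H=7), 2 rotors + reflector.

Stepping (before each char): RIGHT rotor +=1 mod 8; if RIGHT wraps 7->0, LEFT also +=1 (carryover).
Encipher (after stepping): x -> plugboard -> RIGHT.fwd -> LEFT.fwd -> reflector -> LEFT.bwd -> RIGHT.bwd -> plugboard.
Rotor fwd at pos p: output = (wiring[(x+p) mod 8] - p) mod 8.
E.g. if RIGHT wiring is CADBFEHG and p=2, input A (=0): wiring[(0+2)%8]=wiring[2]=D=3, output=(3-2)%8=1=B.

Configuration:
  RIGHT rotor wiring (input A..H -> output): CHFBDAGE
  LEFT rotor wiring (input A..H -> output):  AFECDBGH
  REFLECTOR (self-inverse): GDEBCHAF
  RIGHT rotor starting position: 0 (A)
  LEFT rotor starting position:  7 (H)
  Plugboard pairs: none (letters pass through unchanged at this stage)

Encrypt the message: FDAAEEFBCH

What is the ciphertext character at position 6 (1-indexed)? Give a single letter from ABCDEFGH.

Char 1 ('F'): step: R->1, L=7; F->plug->F->R->F->L->E->refl->C->L'->G->R'->A->plug->A
Char 2 ('D'): step: R->2, L=7; D->plug->D->R->G->L->C->refl->E->L'->F->R'->H->plug->H
Char 3 ('A'): step: R->3, L=7; A->plug->A->R->G->L->C->refl->E->L'->F->R'->C->plug->C
Char 4 ('A'): step: R->4, L=7; A->plug->A->R->H->L->H->refl->F->L'->D->R'->F->plug->F
Char 5 ('E'): step: R->5, L=7; E->plug->E->R->C->L->G->refl->A->L'->A->R'->F->plug->F
Char 6 ('E'): step: R->6, L=7; E->plug->E->R->H->L->H->refl->F->L'->D->R'->F->plug->F

F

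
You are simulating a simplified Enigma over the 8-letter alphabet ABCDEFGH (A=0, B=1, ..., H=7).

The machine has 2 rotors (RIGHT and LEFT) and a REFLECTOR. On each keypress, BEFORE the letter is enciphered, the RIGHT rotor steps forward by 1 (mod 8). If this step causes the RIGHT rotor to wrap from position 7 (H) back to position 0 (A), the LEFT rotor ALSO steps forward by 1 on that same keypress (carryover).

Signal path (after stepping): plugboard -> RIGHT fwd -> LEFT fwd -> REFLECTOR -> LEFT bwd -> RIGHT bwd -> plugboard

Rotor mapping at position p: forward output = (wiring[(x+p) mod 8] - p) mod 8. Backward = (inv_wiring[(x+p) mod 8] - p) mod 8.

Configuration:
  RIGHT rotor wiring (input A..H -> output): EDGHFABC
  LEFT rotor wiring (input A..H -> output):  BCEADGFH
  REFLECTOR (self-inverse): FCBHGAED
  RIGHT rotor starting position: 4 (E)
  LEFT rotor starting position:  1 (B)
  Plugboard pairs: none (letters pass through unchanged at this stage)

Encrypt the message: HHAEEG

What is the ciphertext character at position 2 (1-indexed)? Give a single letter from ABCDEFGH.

Char 1 ('H'): step: R->5, L=1; H->plug->H->R->A->L->B->refl->C->L'->D->R'->A->plug->A
Char 2 ('H'): step: R->6, L=1; H->plug->H->R->C->L->H->refl->D->L'->B->R'->F->plug->F

F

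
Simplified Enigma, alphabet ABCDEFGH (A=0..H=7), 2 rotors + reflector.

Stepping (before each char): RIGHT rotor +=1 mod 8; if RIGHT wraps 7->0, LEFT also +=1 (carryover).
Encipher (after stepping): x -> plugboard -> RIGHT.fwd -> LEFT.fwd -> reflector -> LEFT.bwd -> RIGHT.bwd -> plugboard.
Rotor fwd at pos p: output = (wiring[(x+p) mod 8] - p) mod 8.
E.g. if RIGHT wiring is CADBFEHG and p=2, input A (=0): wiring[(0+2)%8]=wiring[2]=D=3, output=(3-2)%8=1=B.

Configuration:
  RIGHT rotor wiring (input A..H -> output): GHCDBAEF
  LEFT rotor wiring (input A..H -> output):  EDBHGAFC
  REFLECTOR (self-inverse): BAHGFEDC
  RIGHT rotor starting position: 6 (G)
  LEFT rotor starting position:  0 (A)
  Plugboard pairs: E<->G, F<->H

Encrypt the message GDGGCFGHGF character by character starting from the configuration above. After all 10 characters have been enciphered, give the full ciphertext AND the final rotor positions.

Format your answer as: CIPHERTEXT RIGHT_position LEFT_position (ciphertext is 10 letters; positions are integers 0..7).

Char 1 ('G'): step: R->7, L=0; G->plug->E->R->E->L->G->refl->D->L'->B->R'->G->plug->E
Char 2 ('D'): step: R->0, L->1 (L advanced); D->plug->D->R->D->L->F->refl->E->L'->F->R'->H->plug->F
Char 3 ('G'): step: R->1, L=1; G->plug->E->R->H->L->D->refl->G->L'->C->R'->C->plug->C
Char 4 ('G'): step: R->2, L=1; G->plug->E->R->C->L->G->refl->D->L'->H->R'->C->plug->C
Char 5 ('C'): step: R->3, L=1; C->plug->C->R->F->L->E->refl->F->L'->D->R'->F->plug->H
Char 6 ('F'): step: R->4, L=1; F->plug->H->R->H->L->D->refl->G->L'->C->R'->E->plug->G
Char 7 ('G'): step: R->5, L=1; G->plug->E->R->C->L->G->refl->D->L'->H->R'->B->plug->B
Char 8 ('H'): step: R->6, L=1; H->plug->F->R->F->L->E->refl->F->L'->D->R'->G->plug->E
Char 9 ('G'): step: R->7, L=1; G->plug->E->R->E->L->H->refl->C->L'->A->R'->C->plug->C
Char 10 ('F'): step: R->0, L->2 (L advanced); F->plug->H->R->F->L->A->refl->B->L'->H->R'->B->plug->B
Final: ciphertext=EFCCHGBECB, RIGHT=0, LEFT=2

Answer: EFCCHGBECB 0 2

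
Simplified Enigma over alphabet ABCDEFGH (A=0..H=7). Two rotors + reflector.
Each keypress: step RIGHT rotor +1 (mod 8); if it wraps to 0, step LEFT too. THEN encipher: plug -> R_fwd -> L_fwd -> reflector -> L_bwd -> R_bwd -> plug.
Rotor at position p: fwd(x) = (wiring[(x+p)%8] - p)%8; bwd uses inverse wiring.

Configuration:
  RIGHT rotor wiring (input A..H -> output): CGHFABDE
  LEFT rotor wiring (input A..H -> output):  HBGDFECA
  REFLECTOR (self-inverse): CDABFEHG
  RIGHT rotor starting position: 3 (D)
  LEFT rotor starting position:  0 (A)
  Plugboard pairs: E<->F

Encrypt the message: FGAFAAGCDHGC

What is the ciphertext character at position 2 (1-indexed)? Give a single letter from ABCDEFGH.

Char 1 ('F'): step: R->4, L=0; F->plug->E->R->G->L->C->refl->A->L'->H->R'->C->plug->C
Char 2 ('G'): step: R->5, L=0; G->plug->G->R->A->L->H->refl->G->L'->C->R'->F->plug->E

E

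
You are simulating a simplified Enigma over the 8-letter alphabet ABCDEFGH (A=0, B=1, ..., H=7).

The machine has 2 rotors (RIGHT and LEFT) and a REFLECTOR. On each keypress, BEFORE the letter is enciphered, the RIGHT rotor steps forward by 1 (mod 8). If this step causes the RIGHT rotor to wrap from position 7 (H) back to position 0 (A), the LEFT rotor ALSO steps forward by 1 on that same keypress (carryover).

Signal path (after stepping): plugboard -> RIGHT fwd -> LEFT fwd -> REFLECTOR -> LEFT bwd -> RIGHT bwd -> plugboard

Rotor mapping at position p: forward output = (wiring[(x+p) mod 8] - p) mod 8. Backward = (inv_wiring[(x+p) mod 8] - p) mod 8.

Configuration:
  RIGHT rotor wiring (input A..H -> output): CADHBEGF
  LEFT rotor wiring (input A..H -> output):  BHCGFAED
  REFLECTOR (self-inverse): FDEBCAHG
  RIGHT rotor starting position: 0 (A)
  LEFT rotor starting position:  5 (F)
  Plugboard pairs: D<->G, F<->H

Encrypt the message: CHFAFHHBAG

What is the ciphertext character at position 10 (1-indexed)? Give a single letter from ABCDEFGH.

Char 1 ('C'): step: R->1, L=5; C->plug->C->R->G->L->B->refl->D->L'->A->R'->D->plug->G
Char 2 ('H'): step: R->2, L=5; H->plug->F->R->D->L->E->refl->C->L'->E->R'->E->plug->E
Char 3 ('F'): step: R->3, L=5; F->plug->H->R->A->L->D->refl->B->L'->G->R'->B->plug->B
Char 4 ('A'): step: R->4, L=5; A->plug->A->R->F->L->F->refl->A->L'->H->R'->G->plug->D
Char 5 ('F'): step: R->5, L=5; F->plug->H->R->E->L->C->refl->E->L'->D->R'->E->plug->E
Char 6 ('H'): step: R->6, L=5; H->plug->F->R->B->L->H->refl->G->L'->C->R'->D->plug->G
Char 7 ('H'): step: R->7, L=5; H->plug->F->R->C->L->G->refl->H->L'->B->R'->C->plug->C
Char 8 ('B'): step: R->0, L->6 (L advanced); B->plug->B->R->A->L->G->refl->H->L'->G->R'->G->plug->D
Char 9 ('A'): step: R->1, L=6; A->plug->A->R->H->L->C->refl->E->L'->E->R'->G->plug->D
Char 10 ('G'): step: R->2, L=6; G->plug->D->R->C->L->D->refl->B->L'->D->R'->F->plug->H

H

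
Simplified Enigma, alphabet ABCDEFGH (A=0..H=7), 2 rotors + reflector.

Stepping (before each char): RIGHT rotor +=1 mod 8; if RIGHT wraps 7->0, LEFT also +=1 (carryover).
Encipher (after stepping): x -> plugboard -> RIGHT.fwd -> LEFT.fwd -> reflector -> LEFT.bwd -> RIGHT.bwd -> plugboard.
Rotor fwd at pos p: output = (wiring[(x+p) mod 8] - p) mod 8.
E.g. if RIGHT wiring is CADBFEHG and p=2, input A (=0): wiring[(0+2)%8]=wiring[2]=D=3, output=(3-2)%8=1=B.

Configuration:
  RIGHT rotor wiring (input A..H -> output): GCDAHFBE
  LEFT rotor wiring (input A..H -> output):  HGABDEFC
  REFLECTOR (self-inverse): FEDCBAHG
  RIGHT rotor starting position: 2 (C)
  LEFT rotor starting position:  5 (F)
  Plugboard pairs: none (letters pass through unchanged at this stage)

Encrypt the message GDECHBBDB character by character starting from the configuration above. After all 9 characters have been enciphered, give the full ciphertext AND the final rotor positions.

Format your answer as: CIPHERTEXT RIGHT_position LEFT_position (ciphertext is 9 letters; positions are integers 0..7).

Char 1 ('G'): step: R->3, L=5; G->plug->G->R->H->L->G->refl->H->L'->A->R'->H->plug->H
Char 2 ('D'): step: R->4, L=5; D->plug->D->R->A->L->H->refl->G->L'->H->R'->G->plug->G
Char 3 ('E'): step: R->5, L=5; E->plug->E->R->F->L->D->refl->C->L'->D->R'->G->plug->G
Char 4 ('C'): step: R->6, L=5; C->plug->C->R->A->L->H->refl->G->L'->H->R'->H->plug->H
Char 5 ('H'): step: R->7, L=5; H->plug->H->R->C->L->F->refl->A->L'->B->R'->E->plug->E
Char 6 ('B'): step: R->0, L->6 (L advanced); B->plug->B->R->C->L->B->refl->E->L'->B->R'->G->plug->G
Char 7 ('B'): step: R->1, L=6; B->plug->B->R->C->L->B->refl->E->L'->B->R'->A->plug->A
Char 8 ('D'): step: R->2, L=6; D->plug->D->R->D->L->A->refl->F->L'->G->R'->B->plug->B
Char 9 ('B'): step: R->3, L=6; B->plug->B->R->E->L->C->refl->D->L'->F->R'->A->plug->A
Final: ciphertext=HGGHEGABA, RIGHT=3, LEFT=6

Answer: HGGHEGABA 3 6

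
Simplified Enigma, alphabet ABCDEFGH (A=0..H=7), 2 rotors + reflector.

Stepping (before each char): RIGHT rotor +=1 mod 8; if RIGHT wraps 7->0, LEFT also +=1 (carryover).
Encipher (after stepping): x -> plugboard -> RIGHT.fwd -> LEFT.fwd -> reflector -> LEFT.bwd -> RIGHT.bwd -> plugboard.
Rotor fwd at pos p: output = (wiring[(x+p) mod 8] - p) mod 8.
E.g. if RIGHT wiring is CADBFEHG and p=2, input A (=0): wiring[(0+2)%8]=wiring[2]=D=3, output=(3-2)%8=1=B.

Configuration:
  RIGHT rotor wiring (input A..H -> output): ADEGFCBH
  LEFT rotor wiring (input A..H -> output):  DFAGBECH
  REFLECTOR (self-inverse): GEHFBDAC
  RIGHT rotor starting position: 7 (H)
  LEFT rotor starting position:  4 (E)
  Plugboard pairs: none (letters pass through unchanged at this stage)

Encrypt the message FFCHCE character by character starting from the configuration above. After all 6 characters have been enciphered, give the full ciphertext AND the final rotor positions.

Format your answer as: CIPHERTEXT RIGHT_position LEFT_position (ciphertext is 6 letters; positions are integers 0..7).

Answer: AABFAF 5 5

Derivation:
Char 1 ('F'): step: R->0, L->5 (L advanced); F->plug->F->R->C->L->C->refl->H->L'->A->R'->A->plug->A
Char 2 ('F'): step: R->1, L=5; F->plug->F->R->A->L->H->refl->C->L'->C->R'->A->plug->A
Char 3 ('C'): step: R->2, L=5; C->plug->C->R->D->L->G->refl->A->L'->E->R'->B->plug->B
Char 4 ('H'): step: R->3, L=5; H->plug->H->R->B->L->F->refl->D->L'->F->R'->F->plug->F
Char 5 ('C'): step: R->4, L=5; C->plug->C->R->F->L->D->refl->F->L'->B->R'->A->plug->A
Char 6 ('E'): step: R->5, L=5; E->plug->E->R->G->L->B->refl->E->L'->H->R'->F->plug->F
Final: ciphertext=AABFAF, RIGHT=5, LEFT=5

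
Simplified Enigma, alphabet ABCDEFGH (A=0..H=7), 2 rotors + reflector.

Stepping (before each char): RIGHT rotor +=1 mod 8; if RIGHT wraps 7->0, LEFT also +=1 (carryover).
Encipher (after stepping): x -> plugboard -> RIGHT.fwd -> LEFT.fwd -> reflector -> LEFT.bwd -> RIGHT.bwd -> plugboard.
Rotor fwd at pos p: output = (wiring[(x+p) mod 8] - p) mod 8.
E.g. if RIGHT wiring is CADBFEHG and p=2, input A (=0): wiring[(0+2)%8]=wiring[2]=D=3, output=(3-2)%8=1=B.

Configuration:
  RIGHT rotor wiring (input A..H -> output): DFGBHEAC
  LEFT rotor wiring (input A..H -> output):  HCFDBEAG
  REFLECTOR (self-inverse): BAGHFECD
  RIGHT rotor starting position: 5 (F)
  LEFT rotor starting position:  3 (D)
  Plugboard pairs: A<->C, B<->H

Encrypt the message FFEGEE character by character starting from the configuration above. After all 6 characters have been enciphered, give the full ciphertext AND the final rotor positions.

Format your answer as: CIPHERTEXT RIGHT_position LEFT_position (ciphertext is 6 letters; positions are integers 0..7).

Char 1 ('F'): step: R->6, L=3; F->plug->F->R->D->L->F->refl->E->L'->F->R'->C->plug->A
Char 2 ('F'): step: R->7, L=3; F->plug->F->R->A->L->A->refl->B->L'->C->R'->E->plug->E
Char 3 ('E'): step: R->0, L->4 (L advanced); E->plug->E->R->H->L->H->refl->D->L'->E->R'->F->plug->F
Char 4 ('G'): step: R->1, L=4; G->plug->G->R->B->L->A->refl->B->L'->G->R'->D->plug->D
Char 5 ('E'): step: R->2, L=4; E->plug->E->R->G->L->B->refl->A->L'->B->R'->G->plug->G
Char 6 ('E'): step: R->3, L=4; E->plug->E->R->H->L->H->refl->D->L'->E->R'->B->plug->H
Final: ciphertext=AEFDGH, RIGHT=3, LEFT=4

Answer: AEFDGH 3 4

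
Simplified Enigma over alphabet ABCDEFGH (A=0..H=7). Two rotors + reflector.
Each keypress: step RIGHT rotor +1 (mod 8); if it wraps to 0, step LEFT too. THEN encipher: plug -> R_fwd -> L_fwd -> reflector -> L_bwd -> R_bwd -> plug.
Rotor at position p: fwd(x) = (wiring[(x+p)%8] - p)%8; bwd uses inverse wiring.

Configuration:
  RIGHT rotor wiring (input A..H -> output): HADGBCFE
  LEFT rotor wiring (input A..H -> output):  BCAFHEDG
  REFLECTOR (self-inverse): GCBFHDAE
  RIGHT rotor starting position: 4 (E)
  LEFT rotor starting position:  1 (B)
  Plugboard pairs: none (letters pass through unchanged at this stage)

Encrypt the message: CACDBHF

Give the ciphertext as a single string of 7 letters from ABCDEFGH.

Char 1 ('C'): step: R->5, L=1; C->plug->C->R->H->L->A->refl->G->L'->D->R'->E->plug->E
Char 2 ('A'): step: R->6, L=1; A->plug->A->R->H->L->A->refl->G->L'->D->R'->G->plug->G
Char 3 ('C'): step: R->7, L=1; C->plug->C->R->B->L->H->refl->E->L'->C->R'->F->plug->F
Char 4 ('D'): step: R->0, L->2 (L advanced); D->plug->D->R->G->L->H->refl->E->L'->F->R'->G->plug->G
Char 5 ('B'): step: R->1, L=2; B->plug->B->R->C->L->F->refl->D->L'->B->R'->E->plug->E
Char 6 ('H'): step: R->2, L=2; H->plug->H->R->G->L->H->refl->E->L'->F->R'->G->plug->G
Char 7 ('F'): step: R->3, L=2; F->plug->F->R->E->L->B->refl->C->L'->D->R'->A->plug->A

Answer: EGFGEGA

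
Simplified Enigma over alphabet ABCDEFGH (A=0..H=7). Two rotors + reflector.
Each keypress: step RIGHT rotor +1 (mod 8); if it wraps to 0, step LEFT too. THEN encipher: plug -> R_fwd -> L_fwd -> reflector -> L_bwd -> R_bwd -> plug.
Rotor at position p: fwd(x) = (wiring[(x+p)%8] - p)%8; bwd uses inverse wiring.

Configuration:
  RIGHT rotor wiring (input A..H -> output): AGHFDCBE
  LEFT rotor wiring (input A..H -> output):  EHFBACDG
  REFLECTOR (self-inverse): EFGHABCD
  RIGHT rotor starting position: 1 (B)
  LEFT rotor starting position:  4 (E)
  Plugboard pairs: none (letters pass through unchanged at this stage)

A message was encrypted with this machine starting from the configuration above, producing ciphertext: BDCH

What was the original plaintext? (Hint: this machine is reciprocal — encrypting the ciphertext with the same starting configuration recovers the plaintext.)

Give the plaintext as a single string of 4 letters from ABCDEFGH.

Answer: CCFC

Derivation:
Char 1 ('B'): step: R->2, L=4; B->plug->B->R->D->L->C->refl->G->L'->B->R'->C->plug->C
Char 2 ('D'): step: R->3, L=4; D->plug->D->R->G->L->B->refl->F->L'->H->R'->C->plug->C
Char 3 ('C'): step: R->4, L=4; C->plug->C->R->F->L->D->refl->H->L'->C->R'->F->plug->F
Char 4 ('H'): step: R->5, L=4; H->plug->H->R->G->L->B->refl->F->L'->H->R'->C->plug->C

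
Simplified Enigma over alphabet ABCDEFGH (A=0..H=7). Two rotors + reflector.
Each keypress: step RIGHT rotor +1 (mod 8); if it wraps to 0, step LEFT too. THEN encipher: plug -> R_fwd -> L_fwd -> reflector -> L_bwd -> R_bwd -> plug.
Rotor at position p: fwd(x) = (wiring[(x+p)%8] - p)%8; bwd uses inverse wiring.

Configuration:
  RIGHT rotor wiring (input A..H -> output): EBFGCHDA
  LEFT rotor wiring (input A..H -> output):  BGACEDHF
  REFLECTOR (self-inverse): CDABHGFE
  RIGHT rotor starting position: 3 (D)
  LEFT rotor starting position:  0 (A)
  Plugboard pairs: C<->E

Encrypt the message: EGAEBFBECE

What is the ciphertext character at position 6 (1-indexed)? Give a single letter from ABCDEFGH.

Char 1 ('E'): step: R->4, L=0; E->plug->C->R->H->L->F->refl->G->L'->B->R'->G->plug->G
Char 2 ('G'): step: R->5, L=0; G->plug->G->R->B->L->G->refl->F->L'->H->R'->D->plug->D
Char 3 ('A'): step: R->6, L=0; A->plug->A->R->F->L->D->refl->B->L'->A->R'->F->plug->F
Char 4 ('E'): step: R->7, L=0; E->plug->C->R->C->L->A->refl->C->L'->D->R'->F->plug->F
Char 5 ('B'): step: R->0, L->1 (L advanced); B->plug->B->R->B->L->H->refl->E->L'->G->R'->D->plug->D
Char 6 ('F'): step: R->1, L=1; F->plug->F->R->C->L->B->refl->D->L'->D->R'->H->plug->H

H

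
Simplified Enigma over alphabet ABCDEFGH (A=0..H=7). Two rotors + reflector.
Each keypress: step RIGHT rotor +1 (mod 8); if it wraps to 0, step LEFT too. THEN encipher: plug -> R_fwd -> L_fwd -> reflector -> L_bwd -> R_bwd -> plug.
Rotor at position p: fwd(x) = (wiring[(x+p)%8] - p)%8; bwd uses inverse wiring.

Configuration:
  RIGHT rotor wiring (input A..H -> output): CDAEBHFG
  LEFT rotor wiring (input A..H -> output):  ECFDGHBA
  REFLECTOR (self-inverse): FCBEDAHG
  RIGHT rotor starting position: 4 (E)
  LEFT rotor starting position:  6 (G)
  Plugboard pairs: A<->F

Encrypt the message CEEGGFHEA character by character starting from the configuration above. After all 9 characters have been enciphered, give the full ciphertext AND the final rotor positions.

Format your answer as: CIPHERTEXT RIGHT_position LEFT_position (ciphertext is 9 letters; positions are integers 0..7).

Char 1 ('C'): step: R->5, L=6; C->plug->C->R->B->L->C->refl->B->L'->H->R'->G->plug->G
Char 2 ('E'): step: R->6, L=6; E->plug->E->R->C->L->G->refl->H->L'->E->R'->C->plug->C
Char 3 ('E'): step: R->7, L=6; E->plug->E->R->F->L->F->refl->A->L'->G->R'->H->plug->H
Char 4 ('G'): step: R->0, L->7 (L advanced); G->plug->G->R->F->L->H->refl->G->L'->D->R'->B->plug->B
Char 5 ('G'): step: R->1, L=7; G->plug->G->R->F->L->H->refl->G->L'->D->R'->C->plug->C
Char 6 ('F'): step: R->2, L=7; F->plug->A->R->G->L->A->refl->F->L'->B->R'->H->plug->H
Char 7 ('H'): step: R->3, L=7; H->plug->H->R->F->L->H->refl->G->L'->D->R'->E->plug->E
Char 8 ('E'): step: R->4, L=7; E->plug->E->R->G->L->A->refl->F->L'->B->R'->C->plug->C
Char 9 ('A'): step: R->5, L=7; A->plug->F->R->D->L->G->refl->H->L'->F->R'->D->plug->D
Final: ciphertext=GCHBCHECD, RIGHT=5, LEFT=7

Answer: GCHBCHECD 5 7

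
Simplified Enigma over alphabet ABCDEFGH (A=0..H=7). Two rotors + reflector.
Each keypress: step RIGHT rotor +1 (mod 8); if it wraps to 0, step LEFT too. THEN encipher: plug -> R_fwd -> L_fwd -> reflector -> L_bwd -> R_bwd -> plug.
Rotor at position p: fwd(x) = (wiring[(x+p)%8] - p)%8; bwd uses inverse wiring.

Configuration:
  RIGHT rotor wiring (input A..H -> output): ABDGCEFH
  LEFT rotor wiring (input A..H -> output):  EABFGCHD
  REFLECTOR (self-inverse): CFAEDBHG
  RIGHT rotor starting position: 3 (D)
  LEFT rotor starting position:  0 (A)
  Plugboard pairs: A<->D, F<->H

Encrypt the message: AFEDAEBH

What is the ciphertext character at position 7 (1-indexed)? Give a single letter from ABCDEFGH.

Char 1 ('A'): step: R->4, L=0; A->plug->D->R->D->L->F->refl->B->L'->C->R'->H->plug->F
Char 2 ('F'): step: R->5, L=0; F->plug->H->R->F->L->C->refl->A->L'->B->R'->G->plug->G
Char 3 ('E'): step: R->6, L=0; E->plug->E->R->F->L->C->refl->A->L'->B->R'->B->plug->B
Char 4 ('D'): step: R->7, L=0; D->plug->A->R->A->L->E->refl->D->L'->H->R'->E->plug->E
Char 5 ('A'): step: R->0, L->1 (L advanced); A->plug->D->R->G->L->C->refl->A->L'->B->R'->B->plug->B
Char 6 ('E'): step: R->1, L=1; E->plug->E->R->D->L->F->refl->B->L'->E->R'->F->plug->H
Char 7 ('B'): step: R->2, L=1; B->plug->B->R->E->L->B->refl->F->L'->D->R'->E->plug->E

E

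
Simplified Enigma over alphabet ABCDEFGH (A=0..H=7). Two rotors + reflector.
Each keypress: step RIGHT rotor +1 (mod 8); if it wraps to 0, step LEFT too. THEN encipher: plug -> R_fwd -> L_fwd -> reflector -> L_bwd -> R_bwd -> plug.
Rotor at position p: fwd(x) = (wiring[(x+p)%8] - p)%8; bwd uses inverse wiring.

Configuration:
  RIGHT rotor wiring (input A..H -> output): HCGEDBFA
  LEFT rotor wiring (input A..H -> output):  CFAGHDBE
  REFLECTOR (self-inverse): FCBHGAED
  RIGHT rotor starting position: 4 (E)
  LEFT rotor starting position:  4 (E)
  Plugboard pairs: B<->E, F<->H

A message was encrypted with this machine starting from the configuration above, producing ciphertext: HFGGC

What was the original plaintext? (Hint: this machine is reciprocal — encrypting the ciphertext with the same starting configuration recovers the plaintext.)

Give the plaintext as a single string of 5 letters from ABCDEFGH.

Char 1 ('H'): step: R->5, L=4; H->plug->F->R->B->L->H->refl->D->L'->A->R'->B->plug->E
Char 2 ('F'): step: R->6, L=4; F->plug->H->R->D->L->A->refl->F->L'->C->R'->B->plug->E
Char 3 ('G'): step: R->7, L=4; G->plug->G->R->C->L->F->refl->A->L'->D->R'->C->plug->C
Char 4 ('G'): step: R->0, L->5 (L advanced); G->plug->G->R->F->L->D->refl->H->L'->C->R'->B->plug->E
Char 5 ('C'): step: R->1, L=5; C->plug->C->R->D->L->F->refl->A->L'->E->R'->F->plug->H

Answer: EECEH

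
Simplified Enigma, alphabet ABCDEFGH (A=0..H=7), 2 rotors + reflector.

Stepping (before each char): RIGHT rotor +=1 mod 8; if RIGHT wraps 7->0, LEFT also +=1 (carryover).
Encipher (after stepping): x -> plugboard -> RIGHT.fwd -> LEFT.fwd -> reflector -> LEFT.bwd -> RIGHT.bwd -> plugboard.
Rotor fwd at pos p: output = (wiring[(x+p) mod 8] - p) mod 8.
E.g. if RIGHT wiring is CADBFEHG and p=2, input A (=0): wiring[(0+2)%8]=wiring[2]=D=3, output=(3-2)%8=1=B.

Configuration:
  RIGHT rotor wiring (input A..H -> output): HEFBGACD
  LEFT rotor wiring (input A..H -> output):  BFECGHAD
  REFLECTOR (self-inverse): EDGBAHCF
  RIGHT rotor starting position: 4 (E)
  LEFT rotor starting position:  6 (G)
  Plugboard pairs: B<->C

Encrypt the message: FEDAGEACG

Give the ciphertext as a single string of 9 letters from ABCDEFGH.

Char 1 ('F'): step: R->5, L=6; F->plug->F->R->A->L->C->refl->G->L'->E->R'->G->plug->G
Char 2 ('E'): step: R->6, L=6; E->plug->E->R->H->L->B->refl->D->L'->C->R'->H->plug->H
Char 3 ('D'): step: R->7, L=6; D->plug->D->R->G->L->A->refl->E->L'->F->R'->C->plug->B
Char 4 ('A'): step: R->0, L->7 (L advanced); A->plug->A->R->H->L->B->refl->D->L'->E->R'->B->plug->C
Char 5 ('G'): step: R->1, L=7; G->plug->G->R->C->L->G->refl->C->L'->B->R'->F->plug->F
Char 6 ('E'): step: R->2, L=7; E->plug->E->R->A->L->E->refl->A->L'->G->R'->D->plug->D
Char 7 ('A'): step: R->3, L=7; A->plug->A->R->G->L->A->refl->E->L'->A->R'->E->plug->E
Char 8 ('C'): step: R->4, L=7; C->plug->B->R->E->L->D->refl->B->L'->H->R'->D->plug->D
Char 9 ('G'): step: R->5, L=7; G->plug->G->R->E->L->D->refl->B->L'->H->R'->E->plug->E

Answer: GHBCFDEDE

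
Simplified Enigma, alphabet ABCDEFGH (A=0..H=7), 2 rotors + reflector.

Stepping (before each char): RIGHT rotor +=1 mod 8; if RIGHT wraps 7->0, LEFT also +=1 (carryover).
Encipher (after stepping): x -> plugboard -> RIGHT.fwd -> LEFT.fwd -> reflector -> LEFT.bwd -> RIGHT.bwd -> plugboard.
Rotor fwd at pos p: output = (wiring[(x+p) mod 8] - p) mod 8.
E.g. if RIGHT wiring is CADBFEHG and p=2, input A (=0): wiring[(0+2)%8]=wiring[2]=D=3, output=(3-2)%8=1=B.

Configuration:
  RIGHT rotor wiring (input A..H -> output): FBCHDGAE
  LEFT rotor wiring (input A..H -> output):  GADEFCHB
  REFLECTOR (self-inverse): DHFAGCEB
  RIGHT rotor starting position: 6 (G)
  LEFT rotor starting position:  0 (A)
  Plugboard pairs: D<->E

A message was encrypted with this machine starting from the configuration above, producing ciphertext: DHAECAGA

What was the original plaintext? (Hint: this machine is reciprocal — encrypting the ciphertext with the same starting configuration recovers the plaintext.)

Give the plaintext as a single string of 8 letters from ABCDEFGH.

Char 1 ('D'): step: R->7, L=0; D->plug->E->R->A->L->G->refl->E->L'->D->R'->D->plug->E
Char 2 ('H'): step: R->0, L->1 (L advanced); H->plug->H->R->E->L->B->refl->H->L'->A->R'->G->plug->G
Char 3 ('A'): step: R->1, L=1; A->plug->A->R->A->L->H->refl->B->L'->E->R'->H->plug->H
Char 4 ('E'): step: R->2, L=1; E->plug->D->R->E->L->B->refl->H->L'->A->R'->A->plug->A
Char 5 ('C'): step: R->3, L=1; C->plug->C->R->D->L->E->refl->G->L'->F->R'->D->plug->E
Char 6 ('A'): step: R->4, L=1; A->plug->A->R->H->L->F->refl->C->L'->B->R'->E->plug->D
Char 7 ('G'): step: R->5, L=1; G->plug->G->R->C->L->D->refl->A->L'->G->R'->H->plug->H
Char 8 ('A'): step: R->6, L=1; A->plug->A->R->C->L->D->refl->A->L'->G->R'->B->plug->B

Answer: EGHAEDHB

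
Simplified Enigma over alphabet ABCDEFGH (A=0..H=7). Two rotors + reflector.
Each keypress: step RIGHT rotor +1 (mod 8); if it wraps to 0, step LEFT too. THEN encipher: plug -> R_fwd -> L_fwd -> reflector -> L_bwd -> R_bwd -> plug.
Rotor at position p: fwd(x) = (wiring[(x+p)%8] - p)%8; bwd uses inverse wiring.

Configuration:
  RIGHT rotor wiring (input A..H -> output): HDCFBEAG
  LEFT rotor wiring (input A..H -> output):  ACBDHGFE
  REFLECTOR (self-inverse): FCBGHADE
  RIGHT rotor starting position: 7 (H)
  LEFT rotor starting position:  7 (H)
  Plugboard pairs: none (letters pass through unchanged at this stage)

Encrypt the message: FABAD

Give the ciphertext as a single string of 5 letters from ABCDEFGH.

Char 1 ('F'): step: R->0, L->0 (L advanced); F->plug->F->R->E->L->H->refl->E->L'->H->R'->A->plug->A
Char 2 ('A'): step: R->1, L=0; A->plug->A->R->C->L->B->refl->C->L'->B->R'->B->plug->B
Char 3 ('B'): step: R->2, L=0; B->plug->B->R->D->L->D->refl->G->L'->F->R'->G->plug->G
Char 4 ('A'): step: R->3, L=0; A->plug->A->R->C->L->B->refl->C->L'->B->R'->C->plug->C
Char 5 ('D'): step: R->4, L=0; D->plug->D->R->C->L->B->refl->C->L'->B->R'->H->plug->H

Answer: ABGCH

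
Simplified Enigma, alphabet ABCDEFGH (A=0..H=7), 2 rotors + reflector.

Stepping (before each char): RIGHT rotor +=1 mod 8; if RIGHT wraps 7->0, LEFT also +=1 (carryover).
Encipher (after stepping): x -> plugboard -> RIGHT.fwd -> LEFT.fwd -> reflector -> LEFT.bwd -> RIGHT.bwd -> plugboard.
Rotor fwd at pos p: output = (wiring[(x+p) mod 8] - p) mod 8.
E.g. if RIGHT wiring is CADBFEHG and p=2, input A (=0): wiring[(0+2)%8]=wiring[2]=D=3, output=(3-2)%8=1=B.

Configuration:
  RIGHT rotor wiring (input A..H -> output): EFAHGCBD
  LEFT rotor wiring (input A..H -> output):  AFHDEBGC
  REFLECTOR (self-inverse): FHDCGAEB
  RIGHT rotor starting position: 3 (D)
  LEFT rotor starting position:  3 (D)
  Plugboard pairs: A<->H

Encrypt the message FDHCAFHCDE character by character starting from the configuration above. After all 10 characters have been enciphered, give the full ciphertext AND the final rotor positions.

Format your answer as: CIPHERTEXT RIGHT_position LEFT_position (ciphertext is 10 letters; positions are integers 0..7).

Answer: GGCGHEGACA 5 4

Derivation:
Char 1 ('F'): step: R->4, L=3; F->plug->F->R->B->L->B->refl->H->L'->E->R'->G->plug->G
Char 2 ('D'): step: R->5, L=3; D->plug->D->R->H->L->E->refl->G->L'->C->R'->G->plug->G
Char 3 ('H'): step: R->6, L=3; H->plug->A->R->D->L->D->refl->C->L'->G->R'->C->plug->C
Char 4 ('C'): step: R->7, L=3; C->plug->C->R->G->L->C->refl->D->L'->D->R'->G->plug->G
Char 5 ('A'): step: R->0, L->4 (L advanced); A->plug->H->R->D->L->G->refl->E->L'->E->R'->A->plug->H
Char 6 ('F'): step: R->1, L=4; F->plug->F->R->A->L->A->refl->F->L'->B->R'->E->plug->E
Char 7 ('H'): step: R->2, L=4; H->plug->A->R->G->L->D->refl->C->L'->C->R'->G->plug->G
Char 8 ('C'): step: R->3, L=4; C->plug->C->R->H->L->H->refl->B->L'->F->R'->H->plug->A
Char 9 ('D'): step: R->4, L=4; D->plug->D->R->H->L->H->refl->B->L'->F->R'->C->plug->C
Char 10 ('E'): step: R->5, L=4; E->plug->E->R->A->L->A->refl->F->L'->B->R'->H->plug->A
Final: ciphertext=GGCGHEGACA, RIGHT=5, LEFT=4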